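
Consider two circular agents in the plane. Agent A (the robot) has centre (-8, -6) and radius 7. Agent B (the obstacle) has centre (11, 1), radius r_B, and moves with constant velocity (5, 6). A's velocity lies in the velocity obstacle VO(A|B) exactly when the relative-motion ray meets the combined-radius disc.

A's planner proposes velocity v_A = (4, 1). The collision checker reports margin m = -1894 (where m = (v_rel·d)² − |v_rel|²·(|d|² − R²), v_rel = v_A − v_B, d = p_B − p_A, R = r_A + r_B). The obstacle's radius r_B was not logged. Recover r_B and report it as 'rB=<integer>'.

m = -1894
d = (19, 7);  v_rel = (-1, -5),  |v_rel|² = 26
v_rel×d = (-1)·(7) − (-5)·(19) = 88
since m = R²·26 − 88²:  R² = (7744 + -1894) / 26 = 225
R = √225 = 15  ⇒  r_B = 15 − 7 = 8

rB=8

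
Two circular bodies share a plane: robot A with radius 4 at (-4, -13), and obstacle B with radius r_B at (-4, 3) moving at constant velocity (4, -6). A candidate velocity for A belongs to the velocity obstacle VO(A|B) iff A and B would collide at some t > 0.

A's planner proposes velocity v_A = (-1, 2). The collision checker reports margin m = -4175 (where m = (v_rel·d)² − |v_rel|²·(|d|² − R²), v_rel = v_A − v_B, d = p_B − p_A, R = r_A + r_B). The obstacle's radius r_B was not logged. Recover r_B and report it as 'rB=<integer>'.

m = -4175
d = (0, 16);  v_rel = (-5, 8),  |v_rel|² = 89
v_rel×d = (-5)·(16) − (8)·(0) = -80
since m = R²·89 − (-80)²:  R² = (6400 + -4175) / 89 = 25
R = √25 = 5  ⇒  r_B = 5 − 4 = 1

rB=1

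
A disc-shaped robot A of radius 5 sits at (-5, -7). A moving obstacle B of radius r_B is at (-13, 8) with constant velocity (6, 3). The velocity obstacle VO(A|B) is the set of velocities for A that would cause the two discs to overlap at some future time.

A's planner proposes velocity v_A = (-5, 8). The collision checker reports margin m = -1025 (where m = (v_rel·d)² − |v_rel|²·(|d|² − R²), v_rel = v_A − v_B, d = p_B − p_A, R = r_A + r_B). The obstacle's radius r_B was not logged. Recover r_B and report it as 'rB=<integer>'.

m = -1025
d = (-8, 15);  v_rel = (-11, 5),  |v_rel|² = 146
v_rel×d = (-11)·(15) − (5)·(-8) = -125
since m = R²·146 − (-125)²:  R² = (15625 + -1025) / 146 = 100
R = √100 = 10  ⇒  r_B = 10 − 5 = 5

rB=5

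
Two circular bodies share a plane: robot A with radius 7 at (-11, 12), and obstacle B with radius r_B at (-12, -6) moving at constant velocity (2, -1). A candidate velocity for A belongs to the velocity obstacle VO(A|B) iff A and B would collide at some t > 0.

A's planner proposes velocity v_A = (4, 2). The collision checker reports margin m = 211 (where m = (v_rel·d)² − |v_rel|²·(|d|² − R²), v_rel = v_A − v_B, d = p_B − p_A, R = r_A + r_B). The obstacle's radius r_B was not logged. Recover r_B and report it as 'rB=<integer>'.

m = 211
d = (-1, -18);  v_rel = (2, 3),  |v_rel|² = 13
v_rel×d = (2)·(-18) − (3)·(-1) = -33
since m = R²·13 − (-33)²:  R² = (1089 + 211) / 13 = 100
R = √100 = 10  ⇒  r_B = 10 − 7 = 3

rB=3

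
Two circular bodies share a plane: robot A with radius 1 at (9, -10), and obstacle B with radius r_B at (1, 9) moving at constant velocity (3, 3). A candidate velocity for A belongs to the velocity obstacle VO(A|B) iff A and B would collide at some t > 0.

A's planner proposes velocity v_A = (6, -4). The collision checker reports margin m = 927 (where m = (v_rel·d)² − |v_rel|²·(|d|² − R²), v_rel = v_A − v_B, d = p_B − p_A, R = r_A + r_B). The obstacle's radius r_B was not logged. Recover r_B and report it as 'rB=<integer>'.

m = 927
d = (-8, 19);  v_rel = (3, -7),  |v_rel|² = 58
v_rel×d = (3)·(19) − (-7)·(-8) = 1
since m = R²·58 − 1²:  R² = (1 + 927) / 58 = 16
R = √16 = 4  ⇒  r_B = 4 − 1 = 3

rB=3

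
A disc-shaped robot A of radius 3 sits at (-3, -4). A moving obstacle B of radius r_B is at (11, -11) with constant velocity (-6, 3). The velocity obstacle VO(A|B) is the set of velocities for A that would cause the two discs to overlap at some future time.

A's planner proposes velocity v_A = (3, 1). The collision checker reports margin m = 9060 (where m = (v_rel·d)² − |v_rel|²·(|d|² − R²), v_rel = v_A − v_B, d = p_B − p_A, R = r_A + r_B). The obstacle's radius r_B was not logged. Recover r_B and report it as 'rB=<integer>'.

m = 9060
d = (14, -7);  v_rel = (9, -2),  |v_rel|² = 85
v_rel×d = (9)·(-7) − (-2)·(14) = -35
since m = R²·85 − (-35)²:  R² = (1225 + 9060) / 85 = 121
R = √121 = 11  ⇒  r_B = 11 − 3 = 8

rB=8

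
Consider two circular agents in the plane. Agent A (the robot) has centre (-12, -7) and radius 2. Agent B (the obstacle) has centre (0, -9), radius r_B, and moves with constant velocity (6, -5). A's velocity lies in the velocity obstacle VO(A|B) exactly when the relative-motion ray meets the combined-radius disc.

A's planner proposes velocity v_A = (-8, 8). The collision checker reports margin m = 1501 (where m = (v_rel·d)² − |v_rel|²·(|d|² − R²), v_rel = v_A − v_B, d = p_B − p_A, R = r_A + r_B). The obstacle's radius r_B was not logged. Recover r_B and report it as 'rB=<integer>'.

m = 1501
d = (12, -2);  v_rel = (-14, 13),  |v_rel|² = 365
v_rel×d = (-14)·(-2) − (13)·(12) = -128
since m = R²·365 − (-128)²:  R² = (16384 + 1501) / 365 = 49
R = √49 = 7  ⇒  r_B = 7 − 2 = 5

rB=5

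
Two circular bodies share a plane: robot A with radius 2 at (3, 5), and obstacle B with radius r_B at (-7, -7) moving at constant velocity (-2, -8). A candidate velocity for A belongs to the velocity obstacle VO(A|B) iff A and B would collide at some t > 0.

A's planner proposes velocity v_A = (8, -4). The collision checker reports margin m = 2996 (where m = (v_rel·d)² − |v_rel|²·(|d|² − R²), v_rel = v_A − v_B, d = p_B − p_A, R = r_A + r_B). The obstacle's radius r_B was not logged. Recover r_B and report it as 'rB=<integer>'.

m = 2996
d = (-10, -12);  v_rel = (10, 4),  |v_rel|² = 116
v_rel×d = (10)·(-12) − (4)·(-10) = -80
since m = R²·116 − (-80)²:  R² = (6400 + 2996) / 116 = 81
R = √81 = 9  ⇒  r_B = 9 − 2 = 7

rB=7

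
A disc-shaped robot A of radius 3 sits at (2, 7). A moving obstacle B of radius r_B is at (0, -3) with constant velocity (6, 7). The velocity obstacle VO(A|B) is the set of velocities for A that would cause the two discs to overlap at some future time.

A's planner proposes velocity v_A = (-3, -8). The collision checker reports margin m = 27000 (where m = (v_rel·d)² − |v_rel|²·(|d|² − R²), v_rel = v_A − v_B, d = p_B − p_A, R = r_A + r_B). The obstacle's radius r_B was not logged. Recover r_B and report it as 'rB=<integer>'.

m = 27000
d = (-2, -10);  v_rel = (-9, -15),  |v_rel|² = 306
v_rel×d = (-9)·(-10) − (-15)·(-2) = 60
since m = R²·306 − 60²:  R² = (3600 + 27000) / 306 = 100
R = √100 = 10  ⇒  r_B = 10 − 3 = 7

rB=7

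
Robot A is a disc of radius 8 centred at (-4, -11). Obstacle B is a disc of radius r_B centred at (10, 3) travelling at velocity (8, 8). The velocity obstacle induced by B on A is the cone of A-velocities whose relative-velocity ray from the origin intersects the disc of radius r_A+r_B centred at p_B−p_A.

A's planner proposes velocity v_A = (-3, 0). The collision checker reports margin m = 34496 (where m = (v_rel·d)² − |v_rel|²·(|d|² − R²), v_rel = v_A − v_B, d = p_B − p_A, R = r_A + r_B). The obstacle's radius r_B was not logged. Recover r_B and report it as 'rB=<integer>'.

m = 34496
d = (14, 14);  v_rel = (-11, -8),  |v_rel|² = 185
v_rel×d = (-11)·(14) − (-8)·(14) = -42
since m = R²·185 − (-42)²:  R² = (1764 + 34496) / 185 = 196
R = √196 = 14  ⇒  r_B = 14 − 8 = 6

rB=6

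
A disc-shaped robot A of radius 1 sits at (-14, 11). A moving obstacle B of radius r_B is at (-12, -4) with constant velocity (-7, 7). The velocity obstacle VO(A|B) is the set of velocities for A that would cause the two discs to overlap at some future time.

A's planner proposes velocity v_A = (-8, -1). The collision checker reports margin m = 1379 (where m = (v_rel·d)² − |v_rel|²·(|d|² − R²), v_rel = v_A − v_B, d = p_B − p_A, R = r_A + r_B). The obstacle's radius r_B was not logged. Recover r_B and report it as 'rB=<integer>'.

m = 1379
d = (2, -15);  v_rel = (-1, -8),  |v_rel|² = 65
v_rel×d = (-1)·(-15) − (-8)·(2) = 31
since m = R²·65 − 31²:  R² = (961 + 1379) / 65 = 36
R = √36 = 6  ⇒  r_B = 6 − 1 = 5

rB=5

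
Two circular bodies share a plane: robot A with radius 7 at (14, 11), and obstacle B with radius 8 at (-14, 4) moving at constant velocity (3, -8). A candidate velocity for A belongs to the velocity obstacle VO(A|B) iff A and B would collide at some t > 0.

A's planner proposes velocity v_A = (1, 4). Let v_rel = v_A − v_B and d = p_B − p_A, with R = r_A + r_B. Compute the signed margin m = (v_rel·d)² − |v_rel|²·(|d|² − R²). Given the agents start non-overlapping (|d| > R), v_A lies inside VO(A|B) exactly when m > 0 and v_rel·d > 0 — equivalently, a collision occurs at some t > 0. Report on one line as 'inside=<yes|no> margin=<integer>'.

d = (-28, -7),  |d|² = 833;  R = 7+8 = 15,  c = 833−15² = 608
v_rel = (-2, 12),  |v_rel|² = 148;  v_rel·d = (-2)·(-28) + (12)·(-7) = -28
148·t² + 56·t + 608 = 0  ⇒  m = (-28)² − 148·608 = -89200
m = -89200 < 0,  v_rel·d = -28 < 0  ⇒  outside

inside=no margin=-89200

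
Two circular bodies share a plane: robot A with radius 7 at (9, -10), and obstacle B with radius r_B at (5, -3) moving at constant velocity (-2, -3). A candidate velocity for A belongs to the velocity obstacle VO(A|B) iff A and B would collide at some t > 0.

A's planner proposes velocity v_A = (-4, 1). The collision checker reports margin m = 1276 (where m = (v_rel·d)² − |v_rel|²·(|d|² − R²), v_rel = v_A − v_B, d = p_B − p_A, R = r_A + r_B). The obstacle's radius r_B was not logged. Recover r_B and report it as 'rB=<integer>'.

m = 1276
d = (-4, 7);  v_rel = (-2, 4),  |v_rel|² = 20
v_rel×d = (-2)·(7) − (4)·(-4) = 2
since m = R²·20 − 2²:  R² = (4 + 1276) / 20 = 64
R = √64 = 8  ⇒  r_B = 8 − 7 = 1

rB=1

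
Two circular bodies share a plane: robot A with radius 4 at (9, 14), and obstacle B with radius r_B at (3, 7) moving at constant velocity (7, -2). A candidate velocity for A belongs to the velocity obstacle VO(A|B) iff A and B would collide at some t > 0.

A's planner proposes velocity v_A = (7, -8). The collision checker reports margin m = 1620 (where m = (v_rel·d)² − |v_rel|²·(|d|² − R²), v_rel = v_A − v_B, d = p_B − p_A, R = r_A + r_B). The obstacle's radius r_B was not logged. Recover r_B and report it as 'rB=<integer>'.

m = 1620
d = (-6, -7);  v_rel = (0, -6),  |v_rel|² = 36
v_rel×d = (0)·(-7) − (-6)·(-6) = -36
since m = R²·36 − (-36)²:  R² = (1296 + 1620) / 36 = 81
R = √81 = 9  ⇒  r_B = 9 − 4 = 5

rB=5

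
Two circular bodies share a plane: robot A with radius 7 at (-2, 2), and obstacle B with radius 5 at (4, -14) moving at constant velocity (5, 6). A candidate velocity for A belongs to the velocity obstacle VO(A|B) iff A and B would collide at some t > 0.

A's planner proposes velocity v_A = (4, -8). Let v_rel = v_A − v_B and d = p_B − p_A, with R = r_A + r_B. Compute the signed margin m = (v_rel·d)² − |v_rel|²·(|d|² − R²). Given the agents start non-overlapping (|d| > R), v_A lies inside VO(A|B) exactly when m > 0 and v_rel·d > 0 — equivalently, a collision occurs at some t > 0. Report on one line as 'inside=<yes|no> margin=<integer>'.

d = (6, -16),  |d|² = 292;  R = 7+5 = 12,  c = 292−12² = 148
v_rel = (-1, -14),  |v_rel|² = 197;  v_rel·d = (-1)·(6) + (-14)·(-16) = 218
197·t² − 436·t + 148 = 0  ⇒  m = 218² − 197·148 = 18368
m = 18368 > 0,  v_rel·d = 218 > 0  ⇒  inside

inside=yes margin=18368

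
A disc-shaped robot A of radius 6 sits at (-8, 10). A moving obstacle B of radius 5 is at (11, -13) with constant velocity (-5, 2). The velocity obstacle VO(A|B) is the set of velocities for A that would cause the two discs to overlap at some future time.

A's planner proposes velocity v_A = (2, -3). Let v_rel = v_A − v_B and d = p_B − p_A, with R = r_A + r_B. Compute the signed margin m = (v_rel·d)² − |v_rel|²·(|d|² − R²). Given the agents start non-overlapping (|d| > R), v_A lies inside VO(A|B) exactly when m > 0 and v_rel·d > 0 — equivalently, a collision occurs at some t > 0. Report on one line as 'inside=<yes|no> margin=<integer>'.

d = (19, -23),  |d|² = 890;  R = 6+5 = 11,  c = 890−11² = 769
v_rel = (7, -5),  |v_rel|² = 74;  v_rel·d = (7)·(19) + (-5)·(-23) = 248
74·t² − 496·t + 769 = 0  ⇒  m = 248² − 74·769 = 4598
m = 4598 > 0,  v_rel·d = 248 > 0  ⇒  inside

inside=yes margin=4598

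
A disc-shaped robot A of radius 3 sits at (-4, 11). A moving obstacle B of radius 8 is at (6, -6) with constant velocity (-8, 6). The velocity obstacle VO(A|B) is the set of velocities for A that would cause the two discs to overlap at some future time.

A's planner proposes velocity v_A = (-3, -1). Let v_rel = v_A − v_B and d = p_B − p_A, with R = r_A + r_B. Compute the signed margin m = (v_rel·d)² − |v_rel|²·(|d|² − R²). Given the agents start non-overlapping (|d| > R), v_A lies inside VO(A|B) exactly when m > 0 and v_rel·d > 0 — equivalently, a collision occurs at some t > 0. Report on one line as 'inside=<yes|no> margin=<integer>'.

d = (10, -17),  |d|² = 389;  R = 3+8 = 11,  c = 389−11² = 268
v_rel = (5, -7),  |v_rel|² = 74;  v_rel·d = (5)·(10) + (-7)·(-17) = 169
74·t² − 338·t + 268 = 0  ⇒  m = 169² − 74·268 = 8729
m = 8729 > 0,  v_rel·d = 169 > 0  ⇒  inside

inside=yes margin=8729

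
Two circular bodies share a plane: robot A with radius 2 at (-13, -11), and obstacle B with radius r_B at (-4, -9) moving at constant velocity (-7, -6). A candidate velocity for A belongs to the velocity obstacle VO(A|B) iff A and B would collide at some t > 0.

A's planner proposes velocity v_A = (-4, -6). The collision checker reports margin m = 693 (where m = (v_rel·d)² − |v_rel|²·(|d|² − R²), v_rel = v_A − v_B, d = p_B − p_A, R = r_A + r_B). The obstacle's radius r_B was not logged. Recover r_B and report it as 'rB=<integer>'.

m = 693
d = (9, 2);  v_rel = (3, 0),  |v_rel|² = 9
v_rel×d = (3)·(2) − (0)·(9) = 6
since m = R²·9 − 6²:  R² = (36 + 693) / 9 = 81
R = √81 = 9  ⇒  r_B = 9 − 2 = 7

rB=7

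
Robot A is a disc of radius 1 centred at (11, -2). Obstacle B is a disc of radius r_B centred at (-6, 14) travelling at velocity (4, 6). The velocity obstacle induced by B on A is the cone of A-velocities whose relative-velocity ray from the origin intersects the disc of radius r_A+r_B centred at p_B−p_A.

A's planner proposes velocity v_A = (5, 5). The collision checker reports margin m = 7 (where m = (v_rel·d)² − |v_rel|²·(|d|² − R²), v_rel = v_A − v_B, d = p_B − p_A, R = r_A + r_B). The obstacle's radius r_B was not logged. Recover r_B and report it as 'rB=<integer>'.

m = 7
d = (-17, 16);  v_rel = (1, -1),  |v_rel|² = 2
v_rel×d = (1)·(16) − (-1)·(-17) = -1
since m = R²·2 − (-1)²:  R² = (1 + 7) / 2 = 4
R = √4 = 2  ⇒  r_B = 2 − 1 = 1

rB=1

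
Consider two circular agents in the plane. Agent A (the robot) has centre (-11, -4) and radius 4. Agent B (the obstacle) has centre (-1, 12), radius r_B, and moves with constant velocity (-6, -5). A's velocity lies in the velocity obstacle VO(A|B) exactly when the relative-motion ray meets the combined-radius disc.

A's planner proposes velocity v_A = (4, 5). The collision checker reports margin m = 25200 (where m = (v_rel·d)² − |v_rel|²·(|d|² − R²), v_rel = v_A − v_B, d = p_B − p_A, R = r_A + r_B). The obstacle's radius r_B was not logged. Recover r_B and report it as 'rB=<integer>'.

m = 25200
d = (10, 16);  v_rel = (10, 10),  |v_rel|² = 200
v_rel×d = (10)·(16) − (10)·(10) = 60
since m = R²·200 − 60²:  R² = (3600 + 25200) / 200 = 144
R = √144 = 12  ⇒  r_B = 12 − 4 = 8

rB=8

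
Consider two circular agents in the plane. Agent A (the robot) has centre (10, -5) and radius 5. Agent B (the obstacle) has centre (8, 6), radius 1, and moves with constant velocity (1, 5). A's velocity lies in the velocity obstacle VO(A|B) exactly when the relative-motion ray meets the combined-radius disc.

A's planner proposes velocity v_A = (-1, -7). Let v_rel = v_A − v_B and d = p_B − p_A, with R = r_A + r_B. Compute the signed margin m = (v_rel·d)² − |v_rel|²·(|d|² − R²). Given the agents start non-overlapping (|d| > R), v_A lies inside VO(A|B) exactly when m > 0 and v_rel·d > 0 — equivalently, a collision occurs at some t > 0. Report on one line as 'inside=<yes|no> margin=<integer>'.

d = (-2, 11),  |d|² = 125;  R = 5+1 = 6,  c = 125−6² = 89
v_rel = (-2, -12),  |v_rel|² = 148;  v_rel·d = (-2)·(-2) + (-12)·(11) = -128
148·t² + 256·t + 89 = 0  ⇒  m = (-128)² − 148·89 = 3212
m = 3212 > 0,  v_rel·d = -128 < 0  ⇒  outside

inside=no margin=3212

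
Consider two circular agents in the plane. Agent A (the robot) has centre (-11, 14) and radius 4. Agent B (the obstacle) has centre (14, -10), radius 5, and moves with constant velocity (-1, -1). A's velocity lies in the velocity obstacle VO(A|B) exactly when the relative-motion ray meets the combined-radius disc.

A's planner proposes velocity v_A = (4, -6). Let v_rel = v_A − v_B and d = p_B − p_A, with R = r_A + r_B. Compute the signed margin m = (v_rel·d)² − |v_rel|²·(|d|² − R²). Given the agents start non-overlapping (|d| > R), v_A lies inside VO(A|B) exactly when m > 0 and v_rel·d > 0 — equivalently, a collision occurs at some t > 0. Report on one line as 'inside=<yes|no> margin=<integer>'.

d = (25, -24),  |d|² = 1201;  R = 4+5 = 9,  c = 1201−9² = 1120
v_rel = (5, -5),  |v_rel|² = 50;  v_rel·d = (5)·(25) + (-5)·(-24) = 245
50·t² − 490·t + 1120 = 0  ⇒  m = 245² − 50·1120 = 4025
m = 4025 > 0,  v_rel·d = 245 > 0  ⇒  inside

inside=yes margin=4025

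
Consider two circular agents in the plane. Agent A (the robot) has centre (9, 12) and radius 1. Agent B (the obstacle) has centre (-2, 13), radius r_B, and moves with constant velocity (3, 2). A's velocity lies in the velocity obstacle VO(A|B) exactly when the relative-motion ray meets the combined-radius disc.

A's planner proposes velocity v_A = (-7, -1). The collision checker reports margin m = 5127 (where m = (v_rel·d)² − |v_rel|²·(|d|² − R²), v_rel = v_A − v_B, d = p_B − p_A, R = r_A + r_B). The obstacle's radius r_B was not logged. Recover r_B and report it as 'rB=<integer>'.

m = 5127
d = (-11, 1);  v_rel = (-10, -3),  |v_rel|² = 109
v_rel×d = (-10)·(1) − (-3)·(-11) = -43
since m = R²·109 − (-43)²:  R² = (1849 + 5127) / 109 = 64
R = √64 = 8  ⇒  r_B = 8 − 1 = 7

rB=7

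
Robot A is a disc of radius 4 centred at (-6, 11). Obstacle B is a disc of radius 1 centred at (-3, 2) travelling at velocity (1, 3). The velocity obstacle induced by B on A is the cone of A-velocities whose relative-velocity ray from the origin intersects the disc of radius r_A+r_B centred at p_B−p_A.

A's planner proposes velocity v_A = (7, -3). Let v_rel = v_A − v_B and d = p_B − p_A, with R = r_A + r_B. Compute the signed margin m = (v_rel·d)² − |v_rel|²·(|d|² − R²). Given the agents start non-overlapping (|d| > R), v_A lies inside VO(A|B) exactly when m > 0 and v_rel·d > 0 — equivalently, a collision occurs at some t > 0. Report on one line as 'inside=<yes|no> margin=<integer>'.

d = (3, -9),  |d|² = 90;  R = 4+1 = 5,  c = 90−5² = 65
v_rel = (6, -6),  |v_rel|² = 72;  v_rel·d = (6)·(3) + (-6)·(-9) = 72
72·t² − 144·t + 65 = 0  ⇒  m = 72² − 72·65 = 504
m = 504 > 0,  v_rel·d = 72 > 0  ⇒  inside

inside=yes margin=504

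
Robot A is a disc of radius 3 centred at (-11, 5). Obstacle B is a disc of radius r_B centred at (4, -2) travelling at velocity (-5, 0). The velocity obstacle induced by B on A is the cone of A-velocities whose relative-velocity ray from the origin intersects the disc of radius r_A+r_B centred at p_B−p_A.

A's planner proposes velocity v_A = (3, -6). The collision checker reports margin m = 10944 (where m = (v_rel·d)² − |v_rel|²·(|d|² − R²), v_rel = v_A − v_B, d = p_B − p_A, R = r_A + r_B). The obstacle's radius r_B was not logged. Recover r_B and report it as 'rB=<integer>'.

m = 10944
d = (15, -7);  v_rel = (8, -6),  |v_rel|² = 100
v_rel×d = (8)·(-7) − (-6)·(15) = 34
since m = R²·100 − 34²:  R² = (1156 + 10944) / 100 = 121
R = √121 = 11  ⇒  r_B = 11 − 3 = 8

rB=8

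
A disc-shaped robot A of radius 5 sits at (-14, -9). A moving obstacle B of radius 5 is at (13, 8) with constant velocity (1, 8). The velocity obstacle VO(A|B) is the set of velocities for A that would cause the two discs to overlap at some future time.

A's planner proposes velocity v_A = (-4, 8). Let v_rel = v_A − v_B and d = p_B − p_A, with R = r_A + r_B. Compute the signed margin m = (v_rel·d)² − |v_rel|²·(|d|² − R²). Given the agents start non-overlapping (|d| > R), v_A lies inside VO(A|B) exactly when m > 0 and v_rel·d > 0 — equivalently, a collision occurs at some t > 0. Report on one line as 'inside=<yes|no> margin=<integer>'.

d = (27, 17),  |d|² = 1018;  R = 5+5 = 10,  c = 1018−10² = 918
v_rel = (-5, 0),  |v_rel|² = 25;  v_rel·d = (-5)·(27) + (0)·(17) = -135
25·t² + 270·t + 918 = 0  ⇒  m = (-135)² − 25·918 = -4725
m = -4725 < 0,  v_rel·d = -135 < 0  ⇒  outside

inside=no margin=-4725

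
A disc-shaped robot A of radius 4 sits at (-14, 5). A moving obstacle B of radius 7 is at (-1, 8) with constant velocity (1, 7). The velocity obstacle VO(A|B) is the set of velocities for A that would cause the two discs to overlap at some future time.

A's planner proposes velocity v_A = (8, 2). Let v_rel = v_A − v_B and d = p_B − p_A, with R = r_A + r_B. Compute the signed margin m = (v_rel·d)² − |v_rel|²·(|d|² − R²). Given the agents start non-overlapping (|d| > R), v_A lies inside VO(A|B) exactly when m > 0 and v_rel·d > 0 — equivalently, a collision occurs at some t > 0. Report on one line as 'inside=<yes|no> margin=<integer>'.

d = (13, 3),  |d|² = 178;  R = 4+7 = 11,  c = 178−11² = 57
v_rel = (7, -5),  |v_rel|² = 74;  v_rel·d = (7)·(13) + (-5)·(3) = 76
74·t² − 152·t + 57 = 0  ⇒  m = 76² − 74·57 = 1558
m = 1558 > 0,  v_rel·d = 76 > 0  ⇒  inside

inside=yes margin=1558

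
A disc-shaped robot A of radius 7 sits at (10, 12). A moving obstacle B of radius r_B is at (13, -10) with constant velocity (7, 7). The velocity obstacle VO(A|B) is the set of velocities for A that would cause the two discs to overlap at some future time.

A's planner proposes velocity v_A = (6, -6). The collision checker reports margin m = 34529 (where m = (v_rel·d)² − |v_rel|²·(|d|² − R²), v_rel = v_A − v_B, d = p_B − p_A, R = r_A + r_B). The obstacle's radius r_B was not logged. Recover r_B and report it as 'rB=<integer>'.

m = 34529
d = (3, -22);  v_rel = (-1, -13),  |v_rel|² = 170
v_rel×d = (-1)·(-22) − (-13)·(3) = 61
since m = R²·170 − 61²:  R² = (3721 + 34529) / 170 = 225
R = √225 = 15  ⇒  r_B = 15 − 7 = 8

rB=8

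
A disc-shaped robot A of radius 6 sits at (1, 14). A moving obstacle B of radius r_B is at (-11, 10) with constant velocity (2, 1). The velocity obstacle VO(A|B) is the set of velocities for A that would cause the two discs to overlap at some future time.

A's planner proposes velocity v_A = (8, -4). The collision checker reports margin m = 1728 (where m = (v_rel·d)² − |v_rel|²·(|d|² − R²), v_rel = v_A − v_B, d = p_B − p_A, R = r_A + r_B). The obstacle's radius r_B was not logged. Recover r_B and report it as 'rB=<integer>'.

m = 1728
d = (-12, -4);  v_rel = (6, -5),  |v_rel|² = 61
v_rel×d = (6)·(-4) − (-5)·(-12) = -84
since m = R²·61 − (-84)²:  R² = (7056 + 1728) / 61 = 144
R = √144 = 12  ⇒  r_B = 12 − 6 = 6

rB=6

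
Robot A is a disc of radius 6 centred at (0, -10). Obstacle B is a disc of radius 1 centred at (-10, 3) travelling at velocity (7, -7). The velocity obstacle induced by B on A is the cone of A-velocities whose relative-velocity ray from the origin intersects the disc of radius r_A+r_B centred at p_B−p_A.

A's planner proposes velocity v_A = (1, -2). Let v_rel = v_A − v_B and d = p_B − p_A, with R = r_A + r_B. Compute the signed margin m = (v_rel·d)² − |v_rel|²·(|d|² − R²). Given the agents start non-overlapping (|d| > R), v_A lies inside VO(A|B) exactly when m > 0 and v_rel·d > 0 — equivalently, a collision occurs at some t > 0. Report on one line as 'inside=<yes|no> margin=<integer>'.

d = (-10, 13),  |d|² = 269;  R = 6+1 = 7,  c = 269−7² = 220
v_rel = (-6, 5),  |v_rel|² = 61;  v_rel·d = (-6)·(-10) + (5)·(13) = 125
61·t² − 250·t + 220 = 0  ⇒  m = 125² − 61·220 = 2205
m = 2205 > 0,  v_rel·d = 125 > 0  ⇒  inside

inside=yes margin=2205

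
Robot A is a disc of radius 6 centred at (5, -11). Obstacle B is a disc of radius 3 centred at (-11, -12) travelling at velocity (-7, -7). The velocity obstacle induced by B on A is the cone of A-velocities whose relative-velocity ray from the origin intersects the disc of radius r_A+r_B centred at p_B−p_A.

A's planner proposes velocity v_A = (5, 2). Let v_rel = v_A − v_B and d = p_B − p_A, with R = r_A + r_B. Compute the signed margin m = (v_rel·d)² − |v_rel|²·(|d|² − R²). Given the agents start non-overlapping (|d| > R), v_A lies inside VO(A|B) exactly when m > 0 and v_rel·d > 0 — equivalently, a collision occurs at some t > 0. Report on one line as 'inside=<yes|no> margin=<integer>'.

d = (-16, -1),  |d|² = 257;  R = 6+3 = 9,  c = 257−9² = 176
v_rel = (12, 9),  |v_rel|² = 225;  v_rel·d = (12)·(-16) + (9)·(-1) = -201
225·t² + 402·t + 176 = 0  ⇒  m = (-201)² − 225·176 = 801
m = 801 > 0,  v_rel·d = -201 < 0  ⇒  outside

inside=no margin=801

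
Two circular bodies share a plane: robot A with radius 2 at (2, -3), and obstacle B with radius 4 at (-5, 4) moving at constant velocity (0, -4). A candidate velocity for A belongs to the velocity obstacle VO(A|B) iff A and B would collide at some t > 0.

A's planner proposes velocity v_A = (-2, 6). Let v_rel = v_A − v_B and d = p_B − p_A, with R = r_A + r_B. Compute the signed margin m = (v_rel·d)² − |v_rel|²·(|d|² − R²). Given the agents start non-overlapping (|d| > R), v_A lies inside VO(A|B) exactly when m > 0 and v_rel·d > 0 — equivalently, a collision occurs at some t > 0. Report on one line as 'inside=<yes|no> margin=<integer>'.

d = (-7, 7),  |d|² = 98;  R = 2+4 = 6,  c = 98−6² = 62
v_rel = (-2, 10),  |v_rel|² = 104;  v_rel·d = (-2)·(-7) + (10)·(7) = 84
104·t² − 168·t + 62 = 0  ⇒  m = 84² − 104·62 = 608
m = 608 > 0,  v_rel·d = 84 > 0  ⇒  inside

inside=yes margin=608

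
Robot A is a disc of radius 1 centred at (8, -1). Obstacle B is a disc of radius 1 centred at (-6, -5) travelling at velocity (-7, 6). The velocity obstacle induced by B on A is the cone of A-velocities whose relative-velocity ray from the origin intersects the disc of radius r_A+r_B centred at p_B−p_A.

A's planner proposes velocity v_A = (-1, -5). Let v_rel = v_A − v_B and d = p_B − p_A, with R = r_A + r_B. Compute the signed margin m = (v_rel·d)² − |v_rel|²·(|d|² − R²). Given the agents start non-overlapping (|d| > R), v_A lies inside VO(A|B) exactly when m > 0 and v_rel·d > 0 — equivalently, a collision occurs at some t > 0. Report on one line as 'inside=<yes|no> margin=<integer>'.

d = (-14, -4),  |d|² = 212;  R = 1+1 = 2,  c = 212−2² = 208
v_rel = (6, -11),  |v_rel|² = 157;  v_rel·d = (6)·(-14) + (-11)·(-4) = -40
157·t² + 80·t + 208 = 0  ⇒  m = (-40)² − 157·208 = -31056
m = -31056 < 0,  v_rel·d = -40 < 0  ⇒  outside

inside=no margin=-31056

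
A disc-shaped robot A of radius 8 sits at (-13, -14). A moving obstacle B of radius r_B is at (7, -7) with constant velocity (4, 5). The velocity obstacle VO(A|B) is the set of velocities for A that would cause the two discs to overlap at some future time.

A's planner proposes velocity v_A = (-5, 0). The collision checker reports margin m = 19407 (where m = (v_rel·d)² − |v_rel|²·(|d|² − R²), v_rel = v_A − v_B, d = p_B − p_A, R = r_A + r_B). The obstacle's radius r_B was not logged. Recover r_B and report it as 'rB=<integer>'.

m = 19407
d = (20, 7);  v_rel = (-9, -5),  |v_rel|² = 106
v_rel×d = (-9)·(7) − (-5)·(20) = 37
since m = R²·106 − 37²:  R² = (1369 + 19407) / 106 = 196
R = √196 = 14  ⇒  r_B = 14 − 8 = 6

rB=6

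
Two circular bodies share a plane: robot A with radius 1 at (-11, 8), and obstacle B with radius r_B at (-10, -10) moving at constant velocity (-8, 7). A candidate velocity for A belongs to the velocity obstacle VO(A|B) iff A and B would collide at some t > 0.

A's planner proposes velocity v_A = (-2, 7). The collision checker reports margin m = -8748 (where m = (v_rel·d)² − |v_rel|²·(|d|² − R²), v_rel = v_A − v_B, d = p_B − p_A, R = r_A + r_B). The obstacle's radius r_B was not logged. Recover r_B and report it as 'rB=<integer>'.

m = -8748
d = (1, -18);  v_rel = (6, 0),  |v_rel|² = 36
v_rel×d = (6)·(-18) − (0)·(1) = -108
since m = R²·36 − (-108)²:  R² = (11664 + -8748) / 36 = 81
R = √81 = 9  ⇒  r_B = 9 − 1 = 8

rB=8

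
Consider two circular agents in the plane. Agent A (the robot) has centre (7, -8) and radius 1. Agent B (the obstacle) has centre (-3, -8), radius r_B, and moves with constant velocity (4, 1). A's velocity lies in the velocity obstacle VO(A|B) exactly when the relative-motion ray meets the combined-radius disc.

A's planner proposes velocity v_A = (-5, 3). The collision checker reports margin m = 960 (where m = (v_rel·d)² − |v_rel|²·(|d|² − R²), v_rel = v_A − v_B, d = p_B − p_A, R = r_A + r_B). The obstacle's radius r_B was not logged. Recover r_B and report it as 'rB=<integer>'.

m = 960
d = (-10, 0);  v_rel = (-9, 2),  |v_rel|² = 85
v_rel×d = (-9)·(0) − (2)·(-10) = 20
since m = R²·85 − 20²:  R² = (400 + 960) / 85 = 16
R = √16 = 4  ⇒  r_B = 4 − 1 = 3

rB=3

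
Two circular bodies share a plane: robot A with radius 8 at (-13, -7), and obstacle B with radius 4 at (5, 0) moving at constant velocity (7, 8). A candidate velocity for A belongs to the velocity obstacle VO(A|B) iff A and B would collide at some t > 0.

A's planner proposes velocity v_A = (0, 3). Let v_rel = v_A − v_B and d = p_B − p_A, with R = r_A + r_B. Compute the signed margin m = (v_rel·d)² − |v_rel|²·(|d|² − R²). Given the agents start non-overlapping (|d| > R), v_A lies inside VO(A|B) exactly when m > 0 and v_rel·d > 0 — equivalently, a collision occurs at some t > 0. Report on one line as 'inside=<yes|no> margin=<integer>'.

d = (18, 7),  |d|² = 373;  R = 8+4 = 12,  c = 373−12² = 229
v_rel = (-7, -5),  |v_rel|² = 74;  v_rel·d = (-7)·(18) + (-5)·(7) = -161
74·t² + 322·t + 229 = 0  ⇒  m = (-161)² − 74·229 = 8975
m = 8975 > 0,  v_rel·d = -161 < 0  ⇒  outside

inside=no margin=8975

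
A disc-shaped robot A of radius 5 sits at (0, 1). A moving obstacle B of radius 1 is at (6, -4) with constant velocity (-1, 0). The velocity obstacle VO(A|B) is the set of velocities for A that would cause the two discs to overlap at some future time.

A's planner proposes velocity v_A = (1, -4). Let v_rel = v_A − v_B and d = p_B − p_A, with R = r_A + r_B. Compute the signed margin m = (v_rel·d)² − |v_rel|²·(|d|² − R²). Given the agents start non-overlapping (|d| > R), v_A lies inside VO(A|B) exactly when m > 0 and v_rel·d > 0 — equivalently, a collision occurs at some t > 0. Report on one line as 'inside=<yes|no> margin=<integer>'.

d = (6, -5),  |d|² = 61;  R = 5+1 = 6,  c = 61−6² = 25
v_rel = (2, -4),  |v_rel|² = 20;  v_rel·d = (2)·(6) + (-4)·(-5) = 32
20·t² − 64·t + 25 = 0  ⇒  m = 32² − 20·25 = 524
m = 524 > 0,  v_rel·d = 32 > 0  ⇒  inside

inside=yes margin=524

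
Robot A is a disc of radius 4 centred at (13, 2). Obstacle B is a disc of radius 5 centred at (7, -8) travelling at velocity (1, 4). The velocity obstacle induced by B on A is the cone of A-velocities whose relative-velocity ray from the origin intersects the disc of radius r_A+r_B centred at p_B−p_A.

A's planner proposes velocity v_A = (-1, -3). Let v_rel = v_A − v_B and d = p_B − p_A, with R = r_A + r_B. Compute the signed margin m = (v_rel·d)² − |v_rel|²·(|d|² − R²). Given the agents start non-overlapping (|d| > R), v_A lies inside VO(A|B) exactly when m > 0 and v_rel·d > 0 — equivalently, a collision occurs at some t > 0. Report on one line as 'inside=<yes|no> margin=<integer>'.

d = (-6, -10),  |d|² = 136;  R = 4+5 = 9,  c = 136−9² = 55
v_rel = (-2, -7),  |v_rel|² = 53;  v_rel·d = (-2)·(-6) + (-7)·(-10) = 82
53·t² − 164·t + 55 = 0  ⇒  m = 82² − 53·55 = 3809
m = 3809 > 0,  v_rel·d = 82 > 0  ⇒  inside

inside=yes margin=3809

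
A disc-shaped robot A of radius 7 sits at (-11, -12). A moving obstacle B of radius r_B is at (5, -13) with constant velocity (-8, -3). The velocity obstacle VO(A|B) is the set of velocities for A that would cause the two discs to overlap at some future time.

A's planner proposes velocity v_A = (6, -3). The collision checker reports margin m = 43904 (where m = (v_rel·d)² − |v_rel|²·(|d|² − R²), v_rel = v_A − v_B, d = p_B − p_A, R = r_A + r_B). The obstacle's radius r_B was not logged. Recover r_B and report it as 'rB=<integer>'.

m = 43904
d = (16, -1);  v_rel = (14, 0),  |v_rel|² = 196
v_rel×d = (14)·(-1) − (0)·(16) = -14
since m = R²·196 − (-14)²:  R² = (196 + 43904) / 196 = 225
R = √225 = 15  ⇒  r_B = 15 − 7 = 8

rB=8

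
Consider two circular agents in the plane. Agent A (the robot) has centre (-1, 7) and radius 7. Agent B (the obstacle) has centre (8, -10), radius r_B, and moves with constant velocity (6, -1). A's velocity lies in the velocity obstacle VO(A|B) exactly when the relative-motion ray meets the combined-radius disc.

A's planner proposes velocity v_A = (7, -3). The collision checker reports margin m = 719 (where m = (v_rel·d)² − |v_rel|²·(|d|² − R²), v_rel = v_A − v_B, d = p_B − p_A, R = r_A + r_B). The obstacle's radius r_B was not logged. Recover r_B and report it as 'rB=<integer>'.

m = 719
d = (9, -17);  v_rel = (1, -2),  |v_rel|² = 5
v_rel×d = (1)·(-17) − (-2)·(9) = 1
since m = R²·5 − 1²:  R² = (1 + 719) / 5 = 144
R = √144 = 12  ⇒  r_B = 12 − 7 = 5

rB=5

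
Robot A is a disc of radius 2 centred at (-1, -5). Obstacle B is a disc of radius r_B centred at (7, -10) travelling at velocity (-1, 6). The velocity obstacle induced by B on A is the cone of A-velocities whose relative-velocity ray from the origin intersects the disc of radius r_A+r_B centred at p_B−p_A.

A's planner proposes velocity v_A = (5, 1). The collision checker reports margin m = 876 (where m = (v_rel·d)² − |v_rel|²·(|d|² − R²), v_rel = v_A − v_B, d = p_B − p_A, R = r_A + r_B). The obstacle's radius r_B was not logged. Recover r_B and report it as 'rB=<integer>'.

m = 876
d = (8, -5);  v_rel = (6, -5),  |v_rel|² = 61
v_rel×d = (6)·(-5) − (-5)·(8) = 10
since m = R²·61 − 10²:  R² = (100 + 876) / 61 = 16
R = √16 = 4  ⇒  r_B = 4 − 2 = 2

rB=2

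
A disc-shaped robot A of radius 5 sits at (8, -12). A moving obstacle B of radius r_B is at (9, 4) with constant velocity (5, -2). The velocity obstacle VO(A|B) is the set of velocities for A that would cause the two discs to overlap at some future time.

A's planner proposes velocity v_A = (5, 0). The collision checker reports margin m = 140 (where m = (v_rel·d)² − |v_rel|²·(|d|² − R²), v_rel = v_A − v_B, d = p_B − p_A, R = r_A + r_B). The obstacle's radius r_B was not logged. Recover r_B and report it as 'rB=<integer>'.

m = 140
d = (1, 16);  v_rel = (0, 2),  |v_rel|² = 4
v_rel×d = (0)·(16) − (2)·(1) = -2
since m = R²·4 − (-2)²:  R² = (4 + 140) / 4 = 36
R = √36 = 6  ⇒  r_B = 6 − 5 = 1

rB=1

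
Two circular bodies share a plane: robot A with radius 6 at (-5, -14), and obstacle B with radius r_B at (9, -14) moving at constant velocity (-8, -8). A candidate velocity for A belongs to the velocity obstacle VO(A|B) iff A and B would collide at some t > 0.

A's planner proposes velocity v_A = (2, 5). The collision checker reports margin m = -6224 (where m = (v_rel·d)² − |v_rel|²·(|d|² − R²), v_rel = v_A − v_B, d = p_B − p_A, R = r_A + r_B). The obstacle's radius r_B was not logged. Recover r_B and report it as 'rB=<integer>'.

m = -6224
d = (14, 0);  v_rel = (10, 13),  |v_rel|² = 269
v_rel×d = (10)·(0) − (13)·(14) = -182
since m = R²·269 − (-182)²:  R² = (33124 + -6224) / 269 = 100
R = √100 = 10  ⇒  r_B = 10 − 6 = 4

rB=4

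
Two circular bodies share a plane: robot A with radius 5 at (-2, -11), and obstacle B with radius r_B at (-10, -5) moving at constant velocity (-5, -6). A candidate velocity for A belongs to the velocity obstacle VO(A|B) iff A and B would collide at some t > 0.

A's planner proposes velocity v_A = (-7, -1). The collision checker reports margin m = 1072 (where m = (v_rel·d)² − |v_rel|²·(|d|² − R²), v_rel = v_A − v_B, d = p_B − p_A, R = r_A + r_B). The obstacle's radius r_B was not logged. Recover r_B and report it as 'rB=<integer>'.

m = 1072
d = (-8, 6);  v_rel = (-2, 5),  |v_rel|² = 29
v_rel×d = (-2)·(6) − (5)·(-8) = 28
since m = R²·29 − 28²:  R² = (784 + 1072) / 29 = 64
R = √64 = 8  ⇒  r_B = 8 − 5 = 3

rB=3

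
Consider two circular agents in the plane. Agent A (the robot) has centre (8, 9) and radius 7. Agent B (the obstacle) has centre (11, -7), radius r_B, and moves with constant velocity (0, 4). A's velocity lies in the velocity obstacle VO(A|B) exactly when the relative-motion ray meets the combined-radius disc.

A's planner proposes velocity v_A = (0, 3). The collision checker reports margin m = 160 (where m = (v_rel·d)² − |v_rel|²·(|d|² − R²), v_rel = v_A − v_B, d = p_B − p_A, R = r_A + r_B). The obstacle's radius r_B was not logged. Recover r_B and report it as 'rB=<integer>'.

m = 160
d = (3, -16);  v_rel = (0, -1),  |v_rel|² = 1
v_rel×d = (0)·(-16) − (-1)·(3) = 3
since m = R²·1 − 3²:  R² = (9 + 160) / 1 = 169
R = √169 = 13  ⇒  r_B = 13 − 7 = 6

rB=6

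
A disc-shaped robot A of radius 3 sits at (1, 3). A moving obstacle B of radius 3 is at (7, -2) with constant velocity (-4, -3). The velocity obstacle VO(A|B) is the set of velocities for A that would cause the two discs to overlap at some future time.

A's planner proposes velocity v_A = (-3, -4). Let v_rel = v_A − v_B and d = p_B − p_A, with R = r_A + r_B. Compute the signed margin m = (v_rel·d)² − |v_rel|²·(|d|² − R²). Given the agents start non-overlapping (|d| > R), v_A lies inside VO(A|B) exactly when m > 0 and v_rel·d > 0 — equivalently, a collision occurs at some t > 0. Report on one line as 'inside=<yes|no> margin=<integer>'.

d = (6, -5),  |d|² = 61;  R = 3+3 = 6,  c = 61−6² = 25
v_rel = (1, -1),  |v_rel|² = 2;  v_rel·d = (1)·(6) + (-1)·(-5) = 11
2·t² − 22·t + 25 = 0  ⇒  m = 11² − 2·25 = 71
m = 71 > 0,  v_rel·d = 11 > 0  ⇒  inside

inside=yes margin=71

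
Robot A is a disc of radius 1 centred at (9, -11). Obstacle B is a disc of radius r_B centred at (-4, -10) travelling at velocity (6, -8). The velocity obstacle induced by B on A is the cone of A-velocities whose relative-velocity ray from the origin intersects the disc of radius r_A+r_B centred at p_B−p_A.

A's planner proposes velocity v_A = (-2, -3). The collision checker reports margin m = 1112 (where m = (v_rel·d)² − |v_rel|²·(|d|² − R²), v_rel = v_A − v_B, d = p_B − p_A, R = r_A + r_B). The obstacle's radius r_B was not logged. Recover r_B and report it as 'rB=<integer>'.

m = 1112
d = (-13, 1);  v_rel = (-8, 5),  |v_rel|² = 89
v_rel×d = (-8)·(1) − (5)·(-13) = 57
since m = R²·89 − 57²:  R² = (3249 + 1112) / 89 = 49
R = √49 = 7  ⇒  r_B = 7 − 1 = 6

rB=6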